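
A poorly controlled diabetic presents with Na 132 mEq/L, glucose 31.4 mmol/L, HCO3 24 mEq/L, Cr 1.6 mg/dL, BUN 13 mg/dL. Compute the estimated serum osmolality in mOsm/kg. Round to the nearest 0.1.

300.0 mOsm/kg

Calculated osmolality = 2·Na + glucose + BUN/2.8
= 2·132 + 31.4 + 13/2.8
= 264 + 31.40 + 4.64
= 300.04 mOsm/kg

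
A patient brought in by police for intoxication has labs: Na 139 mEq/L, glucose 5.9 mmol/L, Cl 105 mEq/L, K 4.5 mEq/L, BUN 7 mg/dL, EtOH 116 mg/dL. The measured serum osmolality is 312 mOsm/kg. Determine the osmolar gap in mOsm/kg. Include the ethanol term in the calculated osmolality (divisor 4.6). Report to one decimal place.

Calculated osmolality = 2·Na + glucose + BUN/2.8 + ethanol/4.6
= 2·139 + 5.9 + 7/2.8 + 116/4.6
= 278 + 5.90 + 2.50 + 25.22
= 311.62 mOsm/kg ≈ 311.6 mOsm/kg
Osmolar gap = measured − calculated = 312 − 311.6 = 0.4 mOsm/kg

0.4 mOsm/kg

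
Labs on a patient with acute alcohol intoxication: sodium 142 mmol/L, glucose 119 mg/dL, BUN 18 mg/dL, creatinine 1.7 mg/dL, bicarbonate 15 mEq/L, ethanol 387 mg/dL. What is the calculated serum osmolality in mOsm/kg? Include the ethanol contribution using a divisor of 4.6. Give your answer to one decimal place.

381.2 mOsm/kg

Calculated osmolality = 2·Na + glucose/18 + BUN/2.8 + ethanol/4.6
= 2·142 + 119/18 + 18/2.8 + 387/4.6
= 284 + 6.61 + 6.43 + 84.13
= 381.17 mOsm/kg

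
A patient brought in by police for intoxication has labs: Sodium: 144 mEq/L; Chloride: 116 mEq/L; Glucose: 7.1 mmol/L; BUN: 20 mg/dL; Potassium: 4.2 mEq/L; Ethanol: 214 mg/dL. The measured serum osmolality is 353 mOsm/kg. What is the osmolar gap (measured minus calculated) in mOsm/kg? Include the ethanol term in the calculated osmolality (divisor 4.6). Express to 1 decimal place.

4.2 mOsm/kg

Calculated osmolality = 2·Na + glucose + BUN/2.8 + ethanol/4.6
= 2·144 + 7.1 + 20/2.8 + 214/4.6
= 288 + 7.10 + 7.14 + 46.52
= 348.76 mOsm/kg ≈ 348.8 mOsm/kg
Osmolar gap = measured − calculated = 353 − 348.8 = 4.2 mOsm/kg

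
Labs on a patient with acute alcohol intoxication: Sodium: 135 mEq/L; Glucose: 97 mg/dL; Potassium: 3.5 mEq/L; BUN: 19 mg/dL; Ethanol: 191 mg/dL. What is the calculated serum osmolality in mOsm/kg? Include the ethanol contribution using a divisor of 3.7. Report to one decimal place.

Calculated osmolality = 2·Na + glucose/18 + BUN/2.8 + ethanol/3.7
= 2·135 + 97/18 + 19/2.8 + 191/3.7
= 270 + 5.39 + 6.79 + 51.62
= 333.8 mOsm/kg

333.8 mOsm/kg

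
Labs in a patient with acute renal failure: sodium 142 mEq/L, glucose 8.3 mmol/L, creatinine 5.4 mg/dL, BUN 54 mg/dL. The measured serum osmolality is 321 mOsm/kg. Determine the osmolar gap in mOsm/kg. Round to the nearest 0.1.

9.4 mOsm/kg

Calculated osmolality = 2·Na + glucose + BUN/2.8
= 2·142 + 8.3 + 54/2.8
= 284 + 8.30 + 19.29
= 311.59 mOsm/kg ≈ 311.6 mOsm/kg
Osmolar gap = measured − calculated = 321 − 311.6 = 9.4 mOsm/kg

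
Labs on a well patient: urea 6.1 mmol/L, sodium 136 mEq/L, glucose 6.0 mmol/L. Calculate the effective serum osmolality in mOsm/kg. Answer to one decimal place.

Effective osmolality excludes urea (freely permeant across cell membranes):
2·Na + glucose
= 2·136 + 6
= 272 + 6
= 278 mOsm/kg

278.0 mOsm/kg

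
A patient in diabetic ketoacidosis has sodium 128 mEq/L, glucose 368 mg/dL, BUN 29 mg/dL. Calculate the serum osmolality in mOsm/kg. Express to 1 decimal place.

Calculated osmolality = 2·Na + glucose/18 + BUN/2.8
= 2·128 + 368/18 + 29/2.8
= 256 + 20.44 + 10.36
= 286.8 mOsm/kg

286.8 mOsm/kg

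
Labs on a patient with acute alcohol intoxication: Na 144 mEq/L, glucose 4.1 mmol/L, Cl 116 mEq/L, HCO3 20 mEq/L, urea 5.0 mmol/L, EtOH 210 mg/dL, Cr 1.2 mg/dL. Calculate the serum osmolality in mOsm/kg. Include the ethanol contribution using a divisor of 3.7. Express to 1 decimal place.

353.9 mOsm/kg

Calculated osmolality = 2·Na + glucose + urea + ethanol/3.7
= 2·144 + 4.1 + 5 + 210/3.7
= 288 + 4.10 + 5 + 56.76
= 353.86 mOsm/kg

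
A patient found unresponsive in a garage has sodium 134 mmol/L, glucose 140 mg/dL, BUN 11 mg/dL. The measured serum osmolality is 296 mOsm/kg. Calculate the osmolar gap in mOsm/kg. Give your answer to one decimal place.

Calculated osmolality = 2·Na + glucose/18 + BUN/2.8
= 2·134 + 140/18 + 11/2.8
= 268 + 7.78 + 3.93
= 279.71 mOsm/kg ≈ 279.7 mOsm/kg
Osmolar gap = measured − calculated = 296 − 279.7 = 16.3 mOsm/kg

16.3 mOsm/kg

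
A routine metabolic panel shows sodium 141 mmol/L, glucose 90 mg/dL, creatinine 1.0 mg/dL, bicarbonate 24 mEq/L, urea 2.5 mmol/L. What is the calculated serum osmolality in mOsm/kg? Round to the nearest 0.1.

289.5 mOsm/kg

Calculated osmolality = 2·Na + glucose/18 + urea
= 2·141 + 90/18 + 2.5
= 282 + 5 + 2.50
= 289.5 mOsm/kg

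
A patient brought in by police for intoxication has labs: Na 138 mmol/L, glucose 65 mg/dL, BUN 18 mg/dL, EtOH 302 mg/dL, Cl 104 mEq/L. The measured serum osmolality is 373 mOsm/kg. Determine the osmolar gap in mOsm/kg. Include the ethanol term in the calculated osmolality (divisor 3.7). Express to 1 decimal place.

Calculated osmolality = 2·Na + glucose/18 + BUN/2.8 + ethanol/3.7
= 2·138 + 65/18 + 18/2.8 + 302/3.7
= 276 + 3.61 + 6.43 + 81.62
= 367.66 mOsm/kg ≈ 367.7 mOsm/kg
Osmolar gap = measured − calculated = 373 − 367.7 = 5.3 mOsm/kg

5.3 mOsm/kg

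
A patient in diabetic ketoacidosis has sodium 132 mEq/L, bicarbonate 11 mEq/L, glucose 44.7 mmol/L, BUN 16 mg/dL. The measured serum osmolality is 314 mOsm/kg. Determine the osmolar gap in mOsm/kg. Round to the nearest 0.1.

Calculated osmolality = 2·Na + glucose + BUN/2.8
= 2·132 + 44.7 + 16/2.8
= 264 + 44.70 + 5.71
= 314.41 mOsm/kg ≈ 314.4 mOsm/kg
Osmolar gap = measured − calculated = 314 − 314.4 = -0.4 mOsm/kg

-0.4 mOsm/kg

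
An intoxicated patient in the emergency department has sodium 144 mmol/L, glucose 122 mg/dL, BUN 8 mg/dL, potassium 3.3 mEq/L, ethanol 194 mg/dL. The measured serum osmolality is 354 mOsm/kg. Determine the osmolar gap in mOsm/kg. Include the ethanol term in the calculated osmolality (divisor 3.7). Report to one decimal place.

3.9 mOsm/kg

Calculated osmolality = 2·Na + glucose/18 + BUN/2.8 + ethanol/3.7
= 2·144 + 122/18 + 8/2.8 + 194/3.7
= 288 + 6.78 + 2.86 + 52.43
= 350.07 mOsm/kg ≈ 350.1 mOsm/kg
Osmolar gap = measured − calculated = 354 − 350.1 = 3.9 mOsm/kg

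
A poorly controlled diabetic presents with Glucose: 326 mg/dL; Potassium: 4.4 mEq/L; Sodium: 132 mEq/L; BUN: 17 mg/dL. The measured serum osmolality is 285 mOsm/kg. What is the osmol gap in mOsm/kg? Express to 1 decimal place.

Calculated osmolality = 2·Na + glucose/18 + BUN/2.8
= 2·132 + 326/18 + 17/2.8
= 264 + 18.11 + 6.07
= 288.18 mOsm/kg ≈ 288.2 mOsm/kg
Osmolar gap = measured − calculated = 285 − 288.2 = -3.2 mOsm/kg

-3.2 mOsm/kg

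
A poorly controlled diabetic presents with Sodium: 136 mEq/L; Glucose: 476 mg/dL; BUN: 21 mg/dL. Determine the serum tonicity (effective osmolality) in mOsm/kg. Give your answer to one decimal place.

298.4 mOsm/kg

Effective osmolality excludes urea (freely permeant across cell membranes):
2·Na + glucose/18
= 2·136 + 476/18
= 272 + 26.44
= 298.44 mOsm/kg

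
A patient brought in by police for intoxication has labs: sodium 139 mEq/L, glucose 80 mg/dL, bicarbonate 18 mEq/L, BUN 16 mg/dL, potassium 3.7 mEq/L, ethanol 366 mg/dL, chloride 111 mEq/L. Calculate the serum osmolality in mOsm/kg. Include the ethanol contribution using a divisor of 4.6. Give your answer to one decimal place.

Calculated osmolality = 2·Na + glucose/18 + BUN/2.8 + ethanol/4.6
= 2·139 + 80/18 + 16/2.8 + 366/4.6
= 278 + 4.44 + 5.71 + 79.57
= 367.72 mOsm/kg

367.7 mOsm/kg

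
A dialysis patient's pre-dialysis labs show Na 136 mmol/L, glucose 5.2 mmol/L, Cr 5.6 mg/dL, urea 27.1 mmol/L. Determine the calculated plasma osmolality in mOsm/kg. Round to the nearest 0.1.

Calculated osmolality = 2·Na + glucose + urea
= 2·136 + 5.2 + 27.1
= 272 + 5.20 + 27.10
= 304.3 mOsm/kg

304.3 mOsm/kg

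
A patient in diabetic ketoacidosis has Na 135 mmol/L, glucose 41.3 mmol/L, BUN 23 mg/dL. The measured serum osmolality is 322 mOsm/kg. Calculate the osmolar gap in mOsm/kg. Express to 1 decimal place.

Calculated osmolality = 2·Na + glucose + BUN/2.8
= 2·135 + 41.3 + 23/2.8
= 270 + 41.30 + 8.21
= 319.51 mOsm/kg ≈ 319.5 mOsm/kg
Osmolar gap = measured − calculated = 322 − 319.5 = 2.5 mOsm/kg

2.5 mOsm/kg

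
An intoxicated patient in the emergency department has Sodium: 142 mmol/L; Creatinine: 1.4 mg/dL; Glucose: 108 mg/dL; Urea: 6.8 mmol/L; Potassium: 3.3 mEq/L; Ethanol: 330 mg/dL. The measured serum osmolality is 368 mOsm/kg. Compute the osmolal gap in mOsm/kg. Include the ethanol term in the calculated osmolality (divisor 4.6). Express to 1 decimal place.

-0.5 mOsm/kg

Calculated osmolality = 2·Na + glucose/18 + urea + ethanol/4.6
= 2·142 + 108/18 + 6.8 + 330/4.6
= 284 + 6 + 6.80 + 71.74
= 368.54 mOsm/kg ≈ 368.5 mOsm/kg
Osmolar gap = measured − calculated = 368 − 368.5 = -0.5 mOsm/kg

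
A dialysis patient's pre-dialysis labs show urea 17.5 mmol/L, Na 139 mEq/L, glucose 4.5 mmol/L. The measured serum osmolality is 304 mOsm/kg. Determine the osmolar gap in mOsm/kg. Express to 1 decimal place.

Calculated osmolality = 2·Na + glucose + urea
= 2·139 + 4.5 + 17.5
= 278 + 4.50 + 17.50
= 300 mOsm/kg ≈ 300.0 mOsm/kg
Osmolar gap = measured − calculated = 304 − 300.0 = 4.0 mOsm/kg

4.0 mOsm/kg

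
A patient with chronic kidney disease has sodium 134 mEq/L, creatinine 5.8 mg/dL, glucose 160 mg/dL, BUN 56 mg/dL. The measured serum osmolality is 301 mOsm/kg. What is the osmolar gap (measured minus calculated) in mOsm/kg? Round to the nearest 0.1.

4.1 mOsm/kg

Calculated osmolality = 2·Na + glucose/18 + BUN/2.8
= 2·134 + 160/18 + 56/2.8
= 268 + 8.89 + 20
= 296.89 mOsm/kg ≈ 296.9 mOsm/kg
Osmolar gap = measured − calculated = 301 − 296.9 = 4.1 mOsm/kg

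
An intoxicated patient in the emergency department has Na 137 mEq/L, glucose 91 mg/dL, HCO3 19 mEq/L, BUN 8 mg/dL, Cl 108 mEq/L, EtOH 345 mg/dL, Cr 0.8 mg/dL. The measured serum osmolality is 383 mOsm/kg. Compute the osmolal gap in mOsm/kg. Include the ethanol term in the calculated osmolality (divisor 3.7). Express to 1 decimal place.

Calculated osmolality = 2·Na + glucose/18 + BUN/2.8 + ethanol/3.7
= 2·137 + 91/18 + 8/2.8 + 345/3.7
= 274 + 5.06 + 2.86 + 93.24
= 375.16 mOsm/kg ≈ 375.2 mOsm/kg
Osmolar gap = measured − calculated = 383 − 375.2 = 7.8 mOsm/kg

7.8 mOsm/kg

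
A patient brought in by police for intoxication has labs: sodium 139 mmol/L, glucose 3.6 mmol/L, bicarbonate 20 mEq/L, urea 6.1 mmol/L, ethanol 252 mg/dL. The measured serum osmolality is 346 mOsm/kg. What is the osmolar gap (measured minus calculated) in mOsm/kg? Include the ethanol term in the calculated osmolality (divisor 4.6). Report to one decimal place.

3.5 mOsm/kg

Calculated osmolality = 2·Na + glucose + urea + ethanol/4.6
= 2·139 + 3.6 + 6.1 + 252/4.6
= 278 + 3.60 + 6.10 + 54.78
= 342.48 mOsm/kg ≈ 342.5 mOsm/kg
Osmolar gap = measured − calculated = 346 − 342.5 = 3.5 mOsm/kg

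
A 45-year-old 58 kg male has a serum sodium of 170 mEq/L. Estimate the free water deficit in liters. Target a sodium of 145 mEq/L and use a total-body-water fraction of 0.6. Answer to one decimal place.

6.0 L

TBW = 0.6 · 58 = 34.8 L
Free water deficit = TBW · (Na/145 − 1)
= 34.8 · (170/145 − 1)
= 34.8 · 0.1724
= 6 L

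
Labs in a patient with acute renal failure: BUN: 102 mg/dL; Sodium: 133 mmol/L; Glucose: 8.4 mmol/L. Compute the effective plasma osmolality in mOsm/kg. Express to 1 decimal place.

274.4 mOsm/kg

Effective osmolality excludes urea (freely permeant across cell membranes):
2·Na + glucose
= 2·133 + 8.4
= 266 + 8.4
= 274.4 mOsm/kg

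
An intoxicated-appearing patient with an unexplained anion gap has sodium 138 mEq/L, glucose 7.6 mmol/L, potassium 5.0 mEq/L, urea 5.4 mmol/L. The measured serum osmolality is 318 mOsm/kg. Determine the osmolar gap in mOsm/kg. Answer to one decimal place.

Calculated osmolality = 2·Na + glucose + urea
= 2·138 + 7.6 + 5.4
= 276 + 7.60 + 5.40
= 289 mOsm/kg ≈ 289.0 mOsm/kg
Osmolar gap = measured − calculated = 318 − 289.0 = 29.0 mOsm/kg

29.0 mOsm/kg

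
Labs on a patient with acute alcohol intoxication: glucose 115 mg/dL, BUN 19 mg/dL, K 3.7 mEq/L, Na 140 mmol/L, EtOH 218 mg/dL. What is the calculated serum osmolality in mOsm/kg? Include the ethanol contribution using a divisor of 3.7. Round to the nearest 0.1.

352.1 mOsm/kg

Calculated osmolality = 2·Na + glucose/18 + BUN/2.8 + ethanol/3.7
= 2·140 + 115/18 + 19/2.8 + 218/3.7
= 280 + 6.39 + 6.79 + 58.92
= 352.1 mOsm/kg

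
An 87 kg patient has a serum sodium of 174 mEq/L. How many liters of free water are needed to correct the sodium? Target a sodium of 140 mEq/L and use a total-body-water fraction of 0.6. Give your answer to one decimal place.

12.7 L

TBW = 0.6 · 87 = 52.2 L
Free water deficit = TBW · (Na/140 − 1)
= 52.2 · (174/140 − 1)
= 52.2 · 0.2429
= 12.68 L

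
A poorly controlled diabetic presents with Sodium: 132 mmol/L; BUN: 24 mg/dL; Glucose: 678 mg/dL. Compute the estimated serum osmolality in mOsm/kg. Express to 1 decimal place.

Calculated osmolality = 2·Na + glucose/18 + BUN/2.8
= 2·132 + 678/18 + 24/2.8
= 264 + 37.67 + 8.57
= 310.24 mOsm/kg

310.2 mOsm/kg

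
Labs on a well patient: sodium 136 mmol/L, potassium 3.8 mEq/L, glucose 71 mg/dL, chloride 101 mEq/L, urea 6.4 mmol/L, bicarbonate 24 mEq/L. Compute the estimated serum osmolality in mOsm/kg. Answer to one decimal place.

Calculated osmolality = 2·Na + glucose/18 + urea
= 2·136 + 71/18 + 6.4
= 272 + 3.94 + 6.40
= 282.34 mOsm/kg

282.3 mOsm/kg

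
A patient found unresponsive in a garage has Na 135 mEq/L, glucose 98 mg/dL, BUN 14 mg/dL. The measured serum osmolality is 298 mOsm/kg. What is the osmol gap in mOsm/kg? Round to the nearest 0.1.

17.6 mOsm/kg

Calculated osmolality = 2·Na + glucose/18 + BUN/2.8
= 2·135 + 98/18 + 14/2.8
= 270 + 5.44 + 5
= 280.44 mOsm/kg ≈ 280.4 mOsm/kg
Osmolar gap = measured − calculated = 298 − 280.4 = 17.6 mOsm/kg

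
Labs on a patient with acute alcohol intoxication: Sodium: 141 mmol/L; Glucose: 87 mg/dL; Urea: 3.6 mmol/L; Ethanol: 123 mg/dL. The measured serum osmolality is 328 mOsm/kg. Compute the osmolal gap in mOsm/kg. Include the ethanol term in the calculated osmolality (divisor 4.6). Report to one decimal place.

10.8 mOsm/kg

Calculated osmolality = 2·Na + glucose/18 + urea + ethanol/4.6
= 2·141 + 87/18 + 3.6 + 123/4.6
= 282 + 4.83 + 3.60 + 26.74
= 317.17 mOsm/kg ≈ 317.2 mOsm/kg
Osmolar gap = measured − calculated = 328 − 317.2 = 10.8 mOsm/kg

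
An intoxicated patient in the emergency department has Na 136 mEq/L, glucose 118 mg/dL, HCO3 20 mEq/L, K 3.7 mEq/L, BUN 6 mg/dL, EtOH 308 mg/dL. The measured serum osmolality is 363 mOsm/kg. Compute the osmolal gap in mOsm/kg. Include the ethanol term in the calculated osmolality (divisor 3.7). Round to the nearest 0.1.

-0.9 mOsm/kg

Calculated osmolality = 2·Na + glucose/18 + BUN/2.8 + ethanol/3.7
= 2·136 + 118/18 + 6/2.8 + 308/3.7
= 272 + 6.56 + 2.14 + 83.24
= 363.94 mOsm/kg ≈ 363.9 mOsm/kg
Osmolar gap = measured − calculated = 363 − 363.9 = -0.9 mOsm/kg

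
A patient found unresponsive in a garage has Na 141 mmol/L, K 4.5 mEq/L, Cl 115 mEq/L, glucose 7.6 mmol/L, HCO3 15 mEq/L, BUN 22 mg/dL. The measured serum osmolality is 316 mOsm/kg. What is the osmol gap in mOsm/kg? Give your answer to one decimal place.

Calculated osmolality = 2·Na + glucose + BUN/2.8
= 2·141 + 7.6 + 22/2.8
= 282 + 7.60 + 7.86
= 297.46 mOsm/kg ≈ 297.5 mOsm/kg
Osmolar gap = measured − calculated = 316 − 297.5 = 18.5 mOsm/kg

18.5 mOsm/kg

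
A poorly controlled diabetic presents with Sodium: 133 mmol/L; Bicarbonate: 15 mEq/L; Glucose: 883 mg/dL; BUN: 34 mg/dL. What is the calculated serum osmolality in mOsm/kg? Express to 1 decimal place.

Calculated osmolality = 2·Na + glucose/18 + BUN/2.8
= 2·133 + 883/18 + 34/2.8
= 266 + 49.06 + 12.14
= 327.2 mOsm/kg

327.2 mOsm/kg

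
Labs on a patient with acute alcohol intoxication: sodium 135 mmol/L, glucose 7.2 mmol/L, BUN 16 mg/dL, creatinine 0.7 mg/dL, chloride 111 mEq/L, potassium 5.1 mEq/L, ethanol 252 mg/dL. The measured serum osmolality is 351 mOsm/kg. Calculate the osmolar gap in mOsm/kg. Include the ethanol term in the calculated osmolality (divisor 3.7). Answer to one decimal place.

Calculated osmolality = 2·Na + glucose + BUN/2.8 + ethanol/3.7
= 2·135 + 7.2 + 16/2.8 + 252/3.7
= 270 + 7.20 + 5.71 + 68.11
= 351.02 mOsm/kg ≈ 351.0 mOsm/kg
Osmolar gap = measured − calculated = 351 − 351.0 = 0.0 mOsm/kg

0.0 mOsm/kg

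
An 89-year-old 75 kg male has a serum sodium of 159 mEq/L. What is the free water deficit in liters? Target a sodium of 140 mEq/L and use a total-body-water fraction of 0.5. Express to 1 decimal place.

TBW = 0.5 · 75 = 37.5 L
Free water deficit = TBW · (Na/140 − 1)
= 37.5 · (159/140 − 1)
= 37.5 · 0.1357
= 5.09 L

5.1 L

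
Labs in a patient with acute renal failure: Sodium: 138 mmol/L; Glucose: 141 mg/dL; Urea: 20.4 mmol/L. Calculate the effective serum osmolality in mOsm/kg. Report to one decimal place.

Effective osmolality excludes urea (freely permeant across cell membranes):
2·Na + glucose/18
= 2·138 + 141/18
= 276 + 7.83
= 283.83 mOsm/kg

283.8 mOsm/kg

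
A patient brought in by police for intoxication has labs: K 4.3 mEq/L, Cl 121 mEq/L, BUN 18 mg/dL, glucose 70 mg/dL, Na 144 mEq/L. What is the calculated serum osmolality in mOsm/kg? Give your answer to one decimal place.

Calculated osmolality = 2·Na + glucose/18 + BUN/2.8
= 2·144 + 70/18 + 18/2.8
= 288 + 3.89 + 6.43
= 298.32 mOsm/kg

298.3 mOsm/kg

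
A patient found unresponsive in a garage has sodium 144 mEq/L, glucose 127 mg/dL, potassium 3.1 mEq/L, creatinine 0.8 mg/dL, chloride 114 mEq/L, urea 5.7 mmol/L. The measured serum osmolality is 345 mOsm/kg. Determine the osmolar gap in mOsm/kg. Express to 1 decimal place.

44.2 mOsm/kg

Calculated osmolality = 2·Na + glucose/18 + urea
= 2·144 + 127/18 + 5.7
= 288 + 7.06 + 5.70
= 300.76 mOsm/kg ≈ 300.8 mOsm/kg
Osmolar gap = measured − calculated = 345 − 300.8 = 44.2 mOsm/kg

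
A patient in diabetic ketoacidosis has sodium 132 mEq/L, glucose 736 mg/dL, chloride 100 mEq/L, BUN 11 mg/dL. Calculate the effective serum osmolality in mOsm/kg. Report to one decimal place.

Effective osmolality excludes urea (freely permeant across cell membranes):
2·Na + glucose/18
= 2·132 + 736/18
= 264 + 40.89
= 304.89 mOsm/kg

304.9 mOsm/kg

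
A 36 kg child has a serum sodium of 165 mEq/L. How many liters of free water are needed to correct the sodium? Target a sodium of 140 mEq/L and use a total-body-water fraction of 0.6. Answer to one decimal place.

3.9 L

TBW = 0.6 · 36 = 21.6 L
Free water deficit = TBW · (Na/140 − 1)
= 21.6 · (165/140 − 1)
= 21.6 · 0.1786
= 3.86 L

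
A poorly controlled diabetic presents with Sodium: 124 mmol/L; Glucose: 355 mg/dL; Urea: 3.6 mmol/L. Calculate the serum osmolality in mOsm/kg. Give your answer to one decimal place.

271.3 mOsm/kg

Calculated osmolality = 2·Na + glucose/18 + urea
= 2·124 + 355/18 + 3.6
= 248 + 19.72 + 3.60
= 271.32 mOsm/kg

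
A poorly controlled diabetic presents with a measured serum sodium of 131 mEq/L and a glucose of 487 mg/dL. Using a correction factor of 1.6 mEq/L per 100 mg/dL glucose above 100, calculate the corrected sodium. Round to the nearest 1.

Corrected Na = measured Na + 1.6 · (glucose − 100)/100
= 131 + 1.6 · (487 − 100)/100
= 131 + 6.2
= 137.2 mEq/L

137 mEq/L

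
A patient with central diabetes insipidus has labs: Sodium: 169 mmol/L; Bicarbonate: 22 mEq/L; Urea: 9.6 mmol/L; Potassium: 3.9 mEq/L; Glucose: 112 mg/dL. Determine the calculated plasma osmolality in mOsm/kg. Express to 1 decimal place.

353.8 mOsm/kg

Calculated osmolality = 2·Na + glucose/18 + urea
= 2·169 + 112/18 + 9.6
= 338 + 6.22 + 9.60
= 353.82 mOsm/kg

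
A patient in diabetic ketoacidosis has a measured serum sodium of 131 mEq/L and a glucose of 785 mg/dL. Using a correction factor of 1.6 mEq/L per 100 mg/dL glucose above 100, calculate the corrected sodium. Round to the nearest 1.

142 mEq/L

Corrected Na = measured Na + 1.6 · (glucose − 100)/100
= 131 + 1.6 · (785 − 100)/100
= 131 + 11
= 142 mEq/L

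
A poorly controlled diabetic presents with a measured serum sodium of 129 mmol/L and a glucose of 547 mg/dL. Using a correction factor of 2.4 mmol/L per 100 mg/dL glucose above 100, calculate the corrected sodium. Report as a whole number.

140 mmol/L

Corrected Na = measured Na + 2.4 · (glucose − 100)/100
= 129 + 2.4 · (547 − 100)/100
= 129 + 10.7
= 139.7 mmol/L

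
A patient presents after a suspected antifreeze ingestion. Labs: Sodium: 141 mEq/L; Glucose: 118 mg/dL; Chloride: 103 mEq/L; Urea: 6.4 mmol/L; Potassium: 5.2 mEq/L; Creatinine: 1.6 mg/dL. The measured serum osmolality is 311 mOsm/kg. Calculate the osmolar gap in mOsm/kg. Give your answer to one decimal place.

Calculated osmolality = 2·Na + glucose/18 + urea
= 2·141 + 118/18 + 6.4
= 282 + 6.56 + 6.40
= 294.96 mOsm/kg ≈ 295.0 mOsm/kg
Osmolar gap = measured − calculated = 311 − 295.0 = 16.0 mOsm/kg

16.0 mOsm/kg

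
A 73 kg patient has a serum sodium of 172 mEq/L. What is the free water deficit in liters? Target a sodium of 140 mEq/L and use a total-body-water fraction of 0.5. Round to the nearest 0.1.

TBW = 0.5 · 73 = 36.5 L
Free water deficit = TBW · (Na/140 − 1)
= 36.5 · (172/140 − 1)
= 36.5 · 0.2286
= 8.34 L

8.3 L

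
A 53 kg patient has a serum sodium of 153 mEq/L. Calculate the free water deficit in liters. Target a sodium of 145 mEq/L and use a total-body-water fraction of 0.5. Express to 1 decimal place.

TBW = 0.5 · 53 = 26.5 L
Free water deficit = TBW · (Na/145 − 1)
= 26.5 · (153/145 − 1)
= 26.5 · 0.0552
= 1.46 L

1.5 L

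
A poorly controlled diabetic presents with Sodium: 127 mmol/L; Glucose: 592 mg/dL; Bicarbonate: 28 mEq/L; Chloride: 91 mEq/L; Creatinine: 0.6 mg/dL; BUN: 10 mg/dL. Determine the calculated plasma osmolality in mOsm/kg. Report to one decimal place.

Calculated osmolality = 2·Na + glucose/18 + BUN/2.8
= 2·127 + 592/18 + 10/2.8
= 254 + 32.89 + 3.57
= 290.46 mOsm/kg

290.5 mOsm/kg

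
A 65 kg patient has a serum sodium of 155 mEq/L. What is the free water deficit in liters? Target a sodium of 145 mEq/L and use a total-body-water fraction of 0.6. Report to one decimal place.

2.7 L

TBW = 0.6 · 65 = 39 L
Free water deficit = TBW · (Na/145 − 1)
= 39 · (155/145 − 1)
= 39 · 0.069
= 2.69 L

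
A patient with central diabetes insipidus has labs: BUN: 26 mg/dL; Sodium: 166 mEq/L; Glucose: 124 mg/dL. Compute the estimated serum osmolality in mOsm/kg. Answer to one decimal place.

348.2 mOsm/kg

Calculated osmolality = 2·Na + glucose/18 + BUN/2.8
= 2·166 + 124/18 + 26/2.8
= 332 + 6.89 + 9.29
= 348.18 mOsm/kg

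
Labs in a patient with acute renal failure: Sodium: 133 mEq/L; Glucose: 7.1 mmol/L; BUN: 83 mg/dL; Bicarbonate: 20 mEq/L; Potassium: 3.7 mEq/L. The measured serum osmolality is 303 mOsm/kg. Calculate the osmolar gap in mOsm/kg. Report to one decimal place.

Calculated osmolality = 2·Na + glucose + BUN/2.8
= 2·133 + 7.1 + 83/2.8
= 266 + 7.10 + 29.64
= 302.74 mOsm/kg ≈ 302.7 mOsm/kg
Osmolar gap = measured − calculated = 303 − 302.7 = 0.3 mOsm/kg

0.3 mOsm/kg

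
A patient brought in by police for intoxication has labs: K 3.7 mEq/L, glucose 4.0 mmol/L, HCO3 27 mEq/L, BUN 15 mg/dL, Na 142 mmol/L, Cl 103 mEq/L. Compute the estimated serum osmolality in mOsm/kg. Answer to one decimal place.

293.4 mOsm/kg

Calculated osmolality = 2·Na + glucose + BUN/2.8
= 2·142 + 4 + 15/2.8
= 284 + 4 + 5.36
= 293.36 mOsm/kg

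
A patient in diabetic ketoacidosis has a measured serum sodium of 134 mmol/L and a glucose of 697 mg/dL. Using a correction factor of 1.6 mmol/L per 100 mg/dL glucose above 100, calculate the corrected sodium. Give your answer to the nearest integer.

144 mmol/L

Corrected Na = measured Na + 1.6 · (glucose − 100)/100
= 134 + 1.6 · (697 − 100)/100
= 134 + 9.6
= 143.6 mmol/L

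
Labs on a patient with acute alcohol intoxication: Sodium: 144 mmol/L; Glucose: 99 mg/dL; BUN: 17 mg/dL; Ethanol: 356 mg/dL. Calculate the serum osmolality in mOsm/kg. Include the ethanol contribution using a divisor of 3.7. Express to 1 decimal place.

Calculated osmolality = 2·Na + glucose/18 + BUN/2.8 + ethanol/3.7
= 2·144 + 99/18 + 17/2.8 + 356/3.7
= 288 + 5.50 + 6.07 + 96.22
= 395.79 mOsm/kg

395.8 mOsm/kg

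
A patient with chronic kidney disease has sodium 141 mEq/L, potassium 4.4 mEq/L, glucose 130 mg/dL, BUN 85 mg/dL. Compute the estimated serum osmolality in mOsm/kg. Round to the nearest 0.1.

319.6 mOsm/kg

Calculated osmolality = 2·Na + glucose/18 + BUN/2.8
= 2·141 + 130/18 + 85/2.8
= 282 + 7.22 + 30.36
= 319.58 mOsm/kg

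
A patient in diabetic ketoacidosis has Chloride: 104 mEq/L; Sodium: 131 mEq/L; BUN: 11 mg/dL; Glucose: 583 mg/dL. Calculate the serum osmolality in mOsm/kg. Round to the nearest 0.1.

Calculated osmolality = 2·Na + glucose/18 + BUN/2.8
= 2·131 + 583/18 + 11/2.8
= 262 + 32.39 + 3.93
= 298.32 mOsm/kg

298.3 mOsm/kg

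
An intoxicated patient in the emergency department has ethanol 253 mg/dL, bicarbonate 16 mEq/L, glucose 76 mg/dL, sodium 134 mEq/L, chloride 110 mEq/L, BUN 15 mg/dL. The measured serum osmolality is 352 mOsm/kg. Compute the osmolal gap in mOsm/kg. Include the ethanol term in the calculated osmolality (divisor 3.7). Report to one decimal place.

6.0 mOsm/kg

Calculated osmolality = 2·Na + glucose/18 + BUN/2.8 + ethanol/3.7
= 2·134 + 76/18 + 15/2.8 + 253/3.7
= 268 + 4.22 + 5.36 + 68.38
= 345.96 mOsm/kg ≈ 346.0 mOsm/kg
Osmolar gap = measured − calculated = 352 − 346.0 = 6.0 mOsm/kg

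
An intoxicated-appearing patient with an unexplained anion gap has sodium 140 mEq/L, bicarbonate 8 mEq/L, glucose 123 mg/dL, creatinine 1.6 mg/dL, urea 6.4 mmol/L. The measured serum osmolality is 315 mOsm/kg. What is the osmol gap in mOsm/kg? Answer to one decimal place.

Calculated osmolality = 2·Na + glucose/18 + urea
= 2·140 + 123/18 + 6.4
= 280 + 6.83 + 6.40
= 293.23 mOsm/kg ≈ 293.2 mOsm/kg
Osmolar gap = measured − calculated = 315 − 293.2 = 21.8 mOsm/kg

21.8 mOsm/kg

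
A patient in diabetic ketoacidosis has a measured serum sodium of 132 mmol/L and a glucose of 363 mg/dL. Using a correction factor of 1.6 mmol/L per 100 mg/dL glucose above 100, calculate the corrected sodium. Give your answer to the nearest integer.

136 mmol/L

Corrected Na = measured Na + 1.6 · (glucose − 100)/100
= 132 + 1.6 · (363 − 100)/100
= 132 + 4.2
= 136.2 mmol/L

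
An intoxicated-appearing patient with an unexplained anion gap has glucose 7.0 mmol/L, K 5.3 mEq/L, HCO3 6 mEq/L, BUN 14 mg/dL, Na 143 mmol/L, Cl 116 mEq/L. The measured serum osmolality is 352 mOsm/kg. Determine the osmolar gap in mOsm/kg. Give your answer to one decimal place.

54.0 mOsm/kg

Calculated osmolality = 2·Na + glucose + BUN/2.8
= 2·143 + 7 + 14/2.8
= 286 + 7 + 5
= 298 mOsm/kg ≈ 298.0 mOsm/kg
Osmolar gap = measured − calculated = 352 − 298.0 = 54.0 mOsm/kg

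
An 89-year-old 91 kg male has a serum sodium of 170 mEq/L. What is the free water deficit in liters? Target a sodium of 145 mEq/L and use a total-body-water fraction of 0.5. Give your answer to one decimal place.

7.8 L

TBW = 0.5 · 91 = 45.5 L
Free water deficit = TBW · (Na/145 − 1)
= 45.5 · (170/145 − 1)
= 45.5 · 0.1724
= 7.84 L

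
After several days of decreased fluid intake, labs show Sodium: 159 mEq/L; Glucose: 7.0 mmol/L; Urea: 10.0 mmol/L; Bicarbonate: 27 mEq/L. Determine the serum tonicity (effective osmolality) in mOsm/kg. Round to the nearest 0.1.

325.0 mOsm/kg

Effective osmolality excludes urea (freely permeant across cell membranes):
2·Na + glucose
= 2·159 + 7
= 318 + 7
= 325 mOsm/kg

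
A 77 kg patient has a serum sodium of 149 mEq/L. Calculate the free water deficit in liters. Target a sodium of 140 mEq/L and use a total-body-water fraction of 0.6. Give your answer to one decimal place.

3.0 L

TBW = 0.6 · 77 = 46.2 L
Free water deficit = TBW · (Na/140 − 1)
= 46.2 · (149/140 − 1)
= 46.2 · 0.0643
= 2.97 L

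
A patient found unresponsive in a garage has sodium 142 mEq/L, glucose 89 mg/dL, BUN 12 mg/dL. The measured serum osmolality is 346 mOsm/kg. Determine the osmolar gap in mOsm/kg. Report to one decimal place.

Calculated osmolality = 2·Na + glucose/18 + BUN/2.8
= 2·142 + 89/18 + 12/2.8
= 284 + 4.94 + 4.29
= 293.23 mOsm/kg ≈ 293.2 mOsm/kg
Osmolar gap = measured − calculated = 346 − 293.2 = 52.8 mOsm/kg

52.8 mOsm/kg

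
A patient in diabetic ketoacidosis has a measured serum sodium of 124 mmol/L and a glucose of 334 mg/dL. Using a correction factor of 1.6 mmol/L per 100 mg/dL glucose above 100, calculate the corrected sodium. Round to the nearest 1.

128 mmol/L

Corrected Na = measured Na + 1.6 · (glucose − 100)/100
= 124 + 1.6 · (334 − 100)/100
= 124 + 3.7
= 127.7 mmol/L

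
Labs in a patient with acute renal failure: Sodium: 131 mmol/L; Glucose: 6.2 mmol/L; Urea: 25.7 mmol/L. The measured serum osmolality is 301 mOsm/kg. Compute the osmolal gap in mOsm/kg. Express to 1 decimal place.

Calculated osmolality = 2·Na + glucose + urea
= 2·131 + 6.2 + 25.7
= 262 + 6.20 + 25.70
= 293.9 mOsm/kg ≈ 293.9 mOsm/kg
Osmolar gap = measured − calculated = 301 − 293.9 = 7.1 mOsm/kg

7.1 mOsm/kg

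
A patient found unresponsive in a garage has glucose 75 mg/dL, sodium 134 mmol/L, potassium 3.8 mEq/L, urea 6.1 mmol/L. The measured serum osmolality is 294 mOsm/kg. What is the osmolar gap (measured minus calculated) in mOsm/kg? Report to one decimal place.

Calculated osmolality = 2·Na + glucose/18 + urea
= 2·134 + 75/18 + 6.1
= 268 + 4.17 + 6.10
= 278.27 mOsm/kg ≈ 278.3 mOsm/kg
Osmolar gap = measured − calculated = 294 − 278.3 = 15.7 mOsm/kg

15.7 mOsm/kg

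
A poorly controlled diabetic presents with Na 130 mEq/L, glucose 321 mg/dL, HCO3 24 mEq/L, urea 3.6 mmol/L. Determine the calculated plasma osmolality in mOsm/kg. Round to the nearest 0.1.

281.4 mOsm/kg

Calculated osmolality = 2·Na + glucose/18 + urea
= 2·130 + 321/18 + 3.6
= 260 + 17.83 + 3.60
= 281.43 mOsm/kg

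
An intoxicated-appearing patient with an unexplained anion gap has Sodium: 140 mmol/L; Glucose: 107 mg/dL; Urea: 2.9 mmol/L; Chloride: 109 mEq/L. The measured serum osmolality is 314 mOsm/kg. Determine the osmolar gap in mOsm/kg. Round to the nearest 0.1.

25.2 mOsm/kg

Calculated osmolality = 2·Na + glucose/18 + urea
= 2·140 + 107/18 + 2.9
= 280 + 5.94 + 2.90
= 288.84 mOsm/kg ≈ 288.8 mOsm/kg
Osmolar gap = measured − calculated = 314 − 288.8 = 25.2 mOsm/kg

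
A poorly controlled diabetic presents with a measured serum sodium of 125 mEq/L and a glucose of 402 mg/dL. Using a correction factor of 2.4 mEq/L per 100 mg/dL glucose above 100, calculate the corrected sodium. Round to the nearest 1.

132 mEq/L

Corrected Na = measured Na + 2.4 · (glucose − 100)/100
= 125 + 2.4 · (402 − 100)/100
= 125 + 7.2
= 132.2 mEq/L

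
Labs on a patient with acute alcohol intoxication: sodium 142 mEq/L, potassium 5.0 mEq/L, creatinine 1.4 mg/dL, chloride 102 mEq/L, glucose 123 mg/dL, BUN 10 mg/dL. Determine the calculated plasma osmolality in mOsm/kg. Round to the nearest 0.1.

294.4 mOsm/kg

Calculated osmolality = 2·Na + glucose/18 + BUN/2.8
= 2·142 + 123/18 + 10/2.8
= 284 + 6.83 + 3.57
= 294.4 mOsm/kg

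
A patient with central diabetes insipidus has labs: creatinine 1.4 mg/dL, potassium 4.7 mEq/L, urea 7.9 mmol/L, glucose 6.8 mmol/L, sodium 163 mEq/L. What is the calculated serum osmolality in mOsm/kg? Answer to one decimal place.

Calculated osmolality = 2·Na + glucose + urea
= 2·163 + 6.8 + 7.9
= 326 + 6.80 + 7.90
= 340.7 mOsm/kg

340.7 mOsm/kg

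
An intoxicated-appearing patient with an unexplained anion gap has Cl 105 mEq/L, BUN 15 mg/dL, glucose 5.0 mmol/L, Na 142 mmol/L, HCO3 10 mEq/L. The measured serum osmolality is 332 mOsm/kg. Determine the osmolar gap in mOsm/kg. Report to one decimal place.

Calculated osmolality = 2·Na + glucose + BUN/2.8
= 2·142 + 5 + 15/2.8
= 284 + 5 + 5.36
= 294.36 mOsm/kg ≈ 294.4 mOsm/kg
Osmolar gap = measured − calculated = 332 − 294.4 = 37.6 mOsm/kg

37.6 mOsm/kg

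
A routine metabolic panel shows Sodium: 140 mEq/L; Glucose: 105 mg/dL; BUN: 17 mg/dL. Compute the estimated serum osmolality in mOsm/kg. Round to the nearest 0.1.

Calculated osmolality = 2·Na + glucose/18 + BUN/2.8
= 2·140 + 105/18 + 17/2.8
= 280 + 5.83 + 6.07
= 291.9 mOsm/kg

291.9 mOsm/kg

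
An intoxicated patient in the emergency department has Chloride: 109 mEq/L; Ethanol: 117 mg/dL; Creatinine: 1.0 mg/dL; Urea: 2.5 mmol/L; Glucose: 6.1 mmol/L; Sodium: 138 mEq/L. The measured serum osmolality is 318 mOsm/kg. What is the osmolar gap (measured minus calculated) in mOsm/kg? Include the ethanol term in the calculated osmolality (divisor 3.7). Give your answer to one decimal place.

Calculated osmolality = 2·Na + glucose + urea + ethanol/3.7
= 2·138 + 6.1 + 2.5 + 117/3.7
= 276 + 6.10 + 2.50 + 31.62
= 316.22 mOsm/kg ≈ 316.2 mOsm/kg
Osmolar gap = measured − calculated = 318 − 316.2 = 1.8 mOsm/kg

1.8 mOsm/kg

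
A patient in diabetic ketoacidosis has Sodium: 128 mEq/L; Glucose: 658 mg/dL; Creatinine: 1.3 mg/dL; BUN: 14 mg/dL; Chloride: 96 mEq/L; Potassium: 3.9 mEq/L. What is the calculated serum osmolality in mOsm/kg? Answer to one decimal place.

297.6 mOsm/kg

Calculated osmolality = 2·Na + glucose/18 + BUN/2.8
= 2·128 + 658/18 + 14/2.8
= 256 + 36.56 + 5
= 297.56 mOsm/kg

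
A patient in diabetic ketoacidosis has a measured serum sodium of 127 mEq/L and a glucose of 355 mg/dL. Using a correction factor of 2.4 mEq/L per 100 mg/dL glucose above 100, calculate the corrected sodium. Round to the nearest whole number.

133 mEq/L

Corrected Na = measured Na + 2.4 · (glucose − 100)/100
= 127 + 2.4 · (355 − 100)/100
= 127 + 6.1
= 133.1 mEq/L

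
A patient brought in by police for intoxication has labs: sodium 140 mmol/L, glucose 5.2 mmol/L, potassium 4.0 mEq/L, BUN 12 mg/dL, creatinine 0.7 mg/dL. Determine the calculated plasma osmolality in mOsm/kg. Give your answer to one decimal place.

Calculated osmolality = 2·Na + glucose + BUN/2.8
= 2·140 + 5.2 + 12/2.8
= 280 + 5.20 + 4.29
= 289.49 mOsm/kg

289.5 mOsm/kg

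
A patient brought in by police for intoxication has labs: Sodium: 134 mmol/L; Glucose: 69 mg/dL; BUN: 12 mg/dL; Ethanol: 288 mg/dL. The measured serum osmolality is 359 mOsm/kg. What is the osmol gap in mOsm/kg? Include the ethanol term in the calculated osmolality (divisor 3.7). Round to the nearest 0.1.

Calculated osmolality = 2·Na + glucose/18 + BUN/2.8 + ethanol/3.7
= 2·134 + 69/18 + 12/2.8 + 288/3.7
= 268 + 3.83 + 4.29 + 77.84
= 353.96 mOsm/kg ≈ 354.0 mOsm/kg
Osmolar gap = measured − calculated = 359 − 354.0 = 5.0 mOsm/kg

5.0 mOsm/kg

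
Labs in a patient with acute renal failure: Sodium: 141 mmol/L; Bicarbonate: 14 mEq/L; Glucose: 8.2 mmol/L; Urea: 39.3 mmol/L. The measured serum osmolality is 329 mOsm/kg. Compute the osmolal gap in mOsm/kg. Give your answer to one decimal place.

-0.5 mOsm/kg

Calculated osmolality = 2·Na + glucose + urea
= 2·141 + 8.2 + 39.3
= 282 + 8.20 + 39.30
= 329.5 mOsm/kg ≈ 329.5 mOsm/kg
Osmolar gap = measured − calculated = 329 − 329.5 = -0.5 mOsm/kg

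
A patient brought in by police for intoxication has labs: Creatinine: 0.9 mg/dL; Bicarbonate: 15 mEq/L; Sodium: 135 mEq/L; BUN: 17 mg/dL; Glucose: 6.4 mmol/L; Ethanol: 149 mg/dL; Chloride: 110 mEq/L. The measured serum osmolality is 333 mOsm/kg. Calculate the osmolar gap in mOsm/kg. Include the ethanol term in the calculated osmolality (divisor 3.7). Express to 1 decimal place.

Calculated osmolality = 2·Na + glucose + BUN/2.8 + ethanol/3.7
= 2·135 + 6.4 + 17/2.8 + 149/3.7
= 270 + 6.40 + 6.07 + 40.27
= 322.74 mOsm/kg ≈ 322.7 mOsm/kg
Osmolar gap = measured − calculated = 333 − 322.7 = 10.3 mOsm/kg

10.3 mOsm/kg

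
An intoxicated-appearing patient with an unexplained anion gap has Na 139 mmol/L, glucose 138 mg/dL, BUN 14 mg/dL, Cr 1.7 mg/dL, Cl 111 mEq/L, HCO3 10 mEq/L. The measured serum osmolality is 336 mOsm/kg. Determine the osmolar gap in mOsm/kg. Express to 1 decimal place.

Calculated osmolality = 2·Na + glucose/18 + BUN/2.8
= 2·139 + 138/18 + 14/2.8
= 278 + 7.67 + 5
= 290.67 mOsm/kg ≈ 290.7 mOsm/kg
Osmolar gap = measured − calculated = 336 − 290.7 = 45.3 mOsm/kg

45.3 mOsm/kg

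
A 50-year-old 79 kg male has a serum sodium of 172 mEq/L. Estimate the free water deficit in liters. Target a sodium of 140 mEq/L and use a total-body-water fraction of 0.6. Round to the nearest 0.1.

TBW = 0.6 · 79 = 47.4 L
Free water deficit = TBW · (Na/140 − 1)
= 47.4 · (172/140 − 1)
= 47.4 · 0.2286
= 10.84 L

10.8 L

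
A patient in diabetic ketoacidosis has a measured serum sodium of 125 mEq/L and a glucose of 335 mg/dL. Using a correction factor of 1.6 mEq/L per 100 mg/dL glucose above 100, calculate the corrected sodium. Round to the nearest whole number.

129 mEq/L

Corrected Na = measured Na + 1.6 · (glucose − 100)/100
= 125 + 1.6 · (335 − 100)/100
= 125 + 3.8
= 128.8 mEq/L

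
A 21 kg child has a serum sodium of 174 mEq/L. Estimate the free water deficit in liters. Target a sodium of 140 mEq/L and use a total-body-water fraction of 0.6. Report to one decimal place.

TBW = 0.6 · 21 = 12.6 L
Free water deficit = TBW · (Na/140 − 1)
= 12.6 · (174/140 − 1)
= 12.6 · 0.2429
= 3.06 L

3.1 L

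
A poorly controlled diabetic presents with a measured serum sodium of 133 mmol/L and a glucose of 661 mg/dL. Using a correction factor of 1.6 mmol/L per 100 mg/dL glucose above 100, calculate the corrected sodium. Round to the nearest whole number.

Corrected Na = measured Na + 1.6 · (glucose − 100)/100
= 133 + 1.6 · (661 − 100)/100
= 133 + 9
= 142 mmol/L

142 mmol/L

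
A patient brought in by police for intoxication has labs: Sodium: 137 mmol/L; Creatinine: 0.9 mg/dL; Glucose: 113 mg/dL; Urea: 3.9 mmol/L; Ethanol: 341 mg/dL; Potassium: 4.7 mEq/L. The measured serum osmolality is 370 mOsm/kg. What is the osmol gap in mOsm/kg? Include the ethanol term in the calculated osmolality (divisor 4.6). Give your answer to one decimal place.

11.7 mOsm/kg

Calculated osmolality = 2·Na + glucose/18 + urea + ethanol/4.6
= 2·137 + 113/18 + 3.9 + 341/4.6
= 274 + 6.28 + 3.90 + 74.13
= 358.31 mOsm/kg ≈ 358.3 mOsm/kg
Osmolar gap = measured − calculated = 370 − 358.3 = 11.7 mOsm/kg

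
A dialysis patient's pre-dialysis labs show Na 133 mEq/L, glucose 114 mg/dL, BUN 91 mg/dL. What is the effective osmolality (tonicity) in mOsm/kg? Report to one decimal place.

272.3 mOsm/kg

Effective osmolality excludes urea (freely permeant across cell membranes):
2·Na + glucose/18
= 2·133 + 114/18
= 266 + 6.33
= 272.33 mOsm/kg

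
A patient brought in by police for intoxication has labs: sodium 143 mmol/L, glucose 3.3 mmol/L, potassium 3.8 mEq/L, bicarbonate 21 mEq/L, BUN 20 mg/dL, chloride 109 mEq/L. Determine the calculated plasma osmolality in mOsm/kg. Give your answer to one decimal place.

Calculated osmolality = 2·Na + glucose + BUN/2.8
= 2·143 + 3.3 + 20/2.8
= 286 + 3.30 + 7.14
= 296.44 mOsm/kg

296.4 mOsm/kg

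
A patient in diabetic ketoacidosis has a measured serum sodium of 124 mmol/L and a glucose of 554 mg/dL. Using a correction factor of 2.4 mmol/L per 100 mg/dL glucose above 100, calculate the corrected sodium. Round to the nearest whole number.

Corrected Na = measured Na + 2.4 · (glucose − 100)/100
= 124 + 2.4 · (554 − 100)/100
= 124 + 10.9
= 134.9 mmol/L

135 mmol/L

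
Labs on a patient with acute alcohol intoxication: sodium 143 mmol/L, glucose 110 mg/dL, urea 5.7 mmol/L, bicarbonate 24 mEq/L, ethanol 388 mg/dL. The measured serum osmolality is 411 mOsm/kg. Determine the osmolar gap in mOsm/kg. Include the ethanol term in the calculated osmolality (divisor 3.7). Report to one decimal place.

8.3 mOsm/kg

Calculated osmolality = 2·Na + glucose/18 + urea + ethanol/3.7
= 2·143 + 110/18 + 5.7 + 388/3.7
= 286 + 6.11 + 5.70 + 104.86
= 402.67 mOsm/kg ≈ 402.7 mOsm/kg
Osmolar gap = measured − calculated = 411 − 402.7 = 8.3 mOsm/kg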